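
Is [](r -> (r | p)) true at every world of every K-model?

Tableau for the negation ~[](r -> (r | p)):
1. ~[](r -> (r | p)), u
2. ~(r -> (r | p)), v
3. r, v
4. ~(r | p), v
5. ~r, v
6. ~p, v
Accessibility: uRv
Branch closes: r and ~r both at v.
All branches of the negation close; one closing branch shown above.

Valid in K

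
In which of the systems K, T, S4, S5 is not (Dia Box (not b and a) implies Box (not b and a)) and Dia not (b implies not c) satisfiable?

S4-tableau for the formula:
1. not (Dia Box (not b and a) implies Box (not b and a)) and Dia not (b implies not c), 0
2. not (Dia Box (not b and a) implies Box (not b and a)), 0
3. Dia not (b implies not c), 0
4. Dia Box (not b and a), 0
5. not Box (not b and a), 0
6. not (b implies not c), 1
7. b, 1
8. c, 1
9. Box (not b and a), 2
10. not b and a, 2
11. not b, 2
12. a, 2
13. not (not b and a), 3
14. not a, 3
Accessibility: 0R0, 0R1, 0R2, 0R3, 1R1, 2R2, 3R3
Complete open branch: satisfiable in S4, hence also in K, T (this S4-model is also a K-model and a T-model).
S5-tableau for the formula:
1. not (Dia Box (not b and a) implies Box (not b and a)) and Dia not (b implies not c), 0
2. not (Dia Box (not b and a) implies Box (not b and a)), 0
3. Dia not (b implies not c), 0
4. Dia Box (not b and a), 0
5. not Box (not b and a), 0
6. not (b implies not c), 1
7. b, 1
8. c, 1
9. Box (not b and a), 2
10. not b and a, 0
11. not b, 0
12. a, 0
13. not b and a, 1
14. not b, 1
15. a, 1
Accessibility: 0R0, 0R1, 0R2, 1R0, 1R1, 1R2, 2R0, 2R1, 2R2
Branch closes: b and not b both at 1.
Every branch closes (one shown): unsatisfiable in S5.

K, T, S4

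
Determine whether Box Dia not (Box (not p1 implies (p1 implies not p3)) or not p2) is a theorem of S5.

Tableau for the negation not Box Dia not (Box (not p1 implies (p1 implies not p3)) or not p2):
1. not Box Dia not (Box (not p1 implies (p1 implies not p3)) or not p2), 0
2. not Dia not (Box (not p1 implies (p1 implies not p3)) or not p2), 1
3. Box (not p1 implies (p1 implies not p3)) or not p2, 0
4. Box (not p1 implies (p1 implies not p3)) or not p2, 1
5. not p2, 0
6. not p2, 1
Accessibility: 0R0, 0R1, 1R0, 1R1
The negation has an open branch (countermodel exists).

No, not valid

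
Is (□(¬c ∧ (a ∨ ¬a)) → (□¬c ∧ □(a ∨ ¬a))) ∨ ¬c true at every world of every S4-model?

Valid in S4

Tableau for the negation ¬((□(¬c ∧ (a ∨ ¬a)) → (□¬c ∧ □(a ∨ ¬a))) ∨ ¬c):
1. ¬((□(¬c ∧ (a ∨ ¬a)) → (□¬c ∧ □(a ∨ ¬a))) ∨ ¬c), u
2. ¬(□(¬c ∧ (a ∨ ¬a)) → (□¬c ∧ □(a ∨ ¬a))), u
3. c, u
4. □(¬c ∧ (a ∨ ¬a)), u
5. ¬(□¬c ∧ □(a ∨ ¬a)), u
6. ¬c ∧ (a ∨ ¬a), u
7. ¬c, u
8. a ∨ ¬a, u
Accessibility: uRu
Branch closes: c and ¬c both at u.
Every branch of the negation's tableau closes; the branch above is one of them.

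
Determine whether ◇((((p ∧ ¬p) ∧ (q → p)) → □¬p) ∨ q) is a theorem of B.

Valid

Tableau for the negation ¬◇((((p ∧ ¬p) ∧ (q → p)) → □¬p) ∨ q):
1. ¬◇((((p ∧ ¬p) ∧ (q → p)) → □¬p) ∨ q), u
2. ¬((((p ∧ ¬p) ∧ (q → p)) → □¬p) ∨ q), u
3. ¬(((p ∧ ¬p) ∧ (q → p)) → □¬p), u
4. ¬q, u
5. (p ∧ ¬p) ∧ (q → p), u
6. ¬□¬p, u
7. p ∧ ¬p, u
8. q → p, u
9. p, u
10. ¬p, u
Accessibility: uRu
Branch closes: p and ¬p both at u.
Every branch of the negation's tableau closes; the branch above is one of them.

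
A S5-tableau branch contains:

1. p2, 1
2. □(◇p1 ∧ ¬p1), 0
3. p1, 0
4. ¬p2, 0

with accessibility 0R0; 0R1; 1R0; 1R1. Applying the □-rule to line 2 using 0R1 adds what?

◇p1 ∧ ¬p1, 1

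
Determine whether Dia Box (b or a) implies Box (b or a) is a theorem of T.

Tableau for the negation not (Dia Box (b or a) implies Box (b or a)):
1. not (Dia Box (b or a) implies Box (b or a)), w0
2. Dia Box (b or a), w0
3. not Box (b or a), w0
4. Box (b or a), w1
5. b or a, w1
6. a, w1
7. not (b or a), w2
8. not b, w2
9. not a, w2
Accessibility: w0Rw0, w0Rw1, w0Rw2, w1Rw1, w2Rw2
The negation has an open branch (countermodel exists).

Invalid (countermodel exists)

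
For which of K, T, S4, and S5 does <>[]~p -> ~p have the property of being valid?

S4-tableau for the negation ~(<>[]~p -> ~p):
1. ~(<>[]~p -> ~p), 0
2. <>[]~p, 0
3. p, 0
4. []~p, 1
5. ~p, 1
Accessibility: 0R0, 0R1, 1R1
Complete open branch: countermodel on an S4-frame, so not valid in S4, nor in K, T (the same frame is also a K-frame and a T-frame).
S5-tableau for the negation ~(<>[]~p -> ~p):
1. ~(<>[]~p -> ~p), 0
2. <>[]~p, 0
3. p, 0
4. []~p, 1
5. ~p, 0
Accessibility: 0R0, 0R1, 1R0, 1R1
Branch closes: p and ~p both at 0.
Every branch closes (one shown): valid in S5.

S5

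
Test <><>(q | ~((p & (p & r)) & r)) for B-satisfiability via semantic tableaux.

Yes, satisfiable

1. <><>(q | ~((p & (p & r)) & r)), u
2. <>(q | ~((p & (p & r)) & r)), v
3. q | ~((p & (p & r)) & r), w
4. ~((p & (p & r)) & r), w
5. ~r, w
Accessibility: uRu, uRv, vRu, vRv, vRw, wRv, wRw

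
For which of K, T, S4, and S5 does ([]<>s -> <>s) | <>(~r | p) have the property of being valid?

K-tableau for the negation ~(([]<>s -> <>s) | <>(~r | p)):
1. ~(([]<>s -> <>s) | <>(~r | p)), 0
2. ~([]<>s -> <>s), 0   [~|-rule on 1]
3. ~<>(~r | p), 0   [~|-rule on 1]
4. []<>s, 0   [~->-rule on 2]
5. ~<>s, 0   [~->-rule on 2]
Complete open branch: countermodel on a K-frame, so not valid in K.
T-tableau for the negation ~(([]<>s -> <>s) | <>(~r | p)):
1. ~(([]<>s -> <>s) | <>(~r | p)), 0
2. ~([]<>s -> <>s), 0   [~|-rule on 1]
3. ~<>(~r | p), 0   [~|-rule on 1]
4. []<>s, 0   [~->-rule on 2]
5. ~<>s, 0   [~->-rule on 2]
6. ~(~r | p), 0   [~<>-rule on 3 via 0R0]
7. r, 0   [~|-rule on 6]
8. ~p, 0   [~|-rule on 6]
9. <>s, 0   [[]-rule on 4 via 0R0]
10. ~s, 0   [~<>-rule on 5 via 0R0]
11. s, 1   [<>-rule on 9: fresh world 1, 0R1]
12. ~(~r | p), 1   [~<>-rule on 3 via 0R1]
13. r, 1   [~|-rule on 12]
14. ~p, 1   [~|-rule on 12]
15. <>s, 1   [[]-rule on 4 via 0R1]
16. ~s, 1   [~<>-rule on 5 via 0R1]
Accessibility: 0R0, 0R1, 1R1
Branch closes: s and ~s both at 1.
Every branch closes (one shown): valid in T, hence also in S4, S5 (every theorem of T is a theorem of S4 and S5).

T, S4, S5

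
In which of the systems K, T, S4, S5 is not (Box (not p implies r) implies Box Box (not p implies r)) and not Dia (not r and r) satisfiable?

S4-tableau for the formula:
1. not (Box (not p implies r) implies Box Box (not p implies r)) and not Dia (not r and r), u
2. not (Box (not p implies r) implies Box Box (not p implies r)), u
3. not Dia (not r and r), u
4. Box (not p implies r), u
5. not Box Box (not p implies r), u
6. not (not r and r), u
7. not p implies r, u
8. not r, u
9. p, u
10. not Box (not p implies r), v
11. not (not r and r), v
12. not p implies r, v
13. not r, v
14. p, v
15. not (not p implies r), w
16. not p, w
17. not r, w
18. not (not r and r), w
19. not p implies r, w
20. r, w
Accessibility: uRu, uRv, uRw, vRv, vRw, wRw
Branch closes: r and not r both at w.
Every branch closes (one shown): unsatisfiable in S4, hence also in S5 (every S5-frame is an S4-frame).
T-tableau for the formula:
1. not (Box (not p implies r) implies Box Box (not p implies r)) and not Dia (not r and r), u
2. not (Box (not p implies r) implies Box Box (not p implies r)), u
3. not Dia (not r and r), u
4. Box (not p implies r), u
5. not Box Box (not p implies r), u
6. not (not r and r), u
7. not p implies r, u
8. not r, u
9. p, u
10. not Box (not p implies r), v
11. not (not r and r), v
12. not p implies r, v
13. not r, v
14. p, v
15. not (not p implies r), w
16. not p, w
17. not r, w
Accessibility: uRu, uRv, vRv, vRw, wRw
Complete open branch: satisfiable in T, hence also in K (this T-model is also a K-model).

K, T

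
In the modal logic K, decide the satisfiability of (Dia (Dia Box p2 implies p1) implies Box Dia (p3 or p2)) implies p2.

1. (Dia (Dia Box p2 implies p1) implies Box Dia (p3 or p2)) implies p2, w0
2. p2, w0

Yes, satisfiable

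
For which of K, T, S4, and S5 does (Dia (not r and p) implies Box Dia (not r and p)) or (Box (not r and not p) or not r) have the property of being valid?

S5

S5-tableau for the negation not ((Dia (not r and p) implies Box Dia (not r and p)) or (Box (not r and not p) or not r)):
1. not ((Dia (not r and p) implies Box Dia (not r and p)) or (Box (not r and not p) or not r)), w0
2. not (Dia (not r and p) implies Box Dia (not r and p)), w0   [neg-or-rule on 1]
3. not (Box (not r and not p) or not r), w0   [neg-or-rule on 1]
4. Dia (not r and p), w0   [neg-implies-rule on 2]
5. not Box Dia (not r and p), w0   [neg-implies-rule on 2]
6. not Box (not r and not p), w0   [neg-or-rule on 3]
7. r, w0   [neg-or-rule on 3]
8. not r and p, w1   [Dia-rule on 4: fresh world w1, w0Rw1]
9. not r, w1   [and-rule on 8]
10. p, w1   [and-rule on 8]
11. not Dia (not r and p), w2   [neg-Box-rule on 5: fresh world w2, w0Rw2]
12. not (not r and p), w0   [neg-Dia-rule on 11 via w2Rw0]
13. not (not r and p), w1   [neg-Dia-rule on 11 via w2Rw1]
14. not (not r and p), w2   [neg-Dia-rule on 11 via w2Rw2]
15. not p, w0   [neg-and-rule on 12 (branches; this branch)]
16. not p, w1   [neg-and-rule on 13 (branches; this branch)]
Accessibility: w0Rw0, w0Rw1, w0Rw2, w1Rw0, w1Rw1, w1Rw2, w2Rw0, w2Rw1, w2Rw2
Branch closes: p and not p both at w1.
Every branch closes (one shown): valid in S5.
S4-tableau for the negation not ((Dia (not r and p) implies Box Dia (not r and p)) or (Box (not r and not p) or not r)):
1. not ((Dia (not r and p) implies Box Dia (not r and p)) or (Box (not r and not p) or not r)), w0
2. not (Dia (not r and p) implies Box Dia (not r and p)), w0   [neg-or-rule on 1]
3. not (Box (not r and not p) or not r), w0   [neg-or-rule on 1]
4. Dia (not r and p), w0   [neg-implies-rule on 2]
5. not Box Dia (not r and p), w0   [neg-implies-rule on 2]
6. not Box (not r and not p), w0   [neg-or-rule on 3]
7. r, w0   [neg-or-rule on 3]
8. not r and p, w1   [Dia-rule on 4: fresh world w1, w0Rw1]
9. not r, w1   [and-rule on 8]
10. p, w1   [and-rule on 8]
11. not Dia (not r and p), w2   [neg-Box-rule on 5: fresh world w2, w0Rw2]
12. not (not r and p), w2   [neg-Dia-rule on 11 via w2Rw2]
13. not p, w2   [neg-and-rule on 12 (branches; this branch)]
14. not (not r and not p), w3   [neg-Box-rule on 6: fresh world w3, w0Rw3]
15. p, w3   [neg-and-rule on 14 (branches; this branch)]
Accessibility: w0Rw0, w0Rw1, w0Rw2, w0Rw3, w1Rw1, w2Rw2, w3Rw3
Complete open branch: countermodel on an S4-frame, so not valid in S4, nor in K, T (the same frame is also a K-frame and a T-frame).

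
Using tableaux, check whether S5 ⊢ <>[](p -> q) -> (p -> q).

Valid in S5

Tableau for the negation ~(<>[](p -> q) -> (p -> q)):
1. ~(<>[](p -> q) -> (p -> q)), u
2. <>[](p -> q), u
3. ~(p -> q), u
4. p, u
5. ~q, u
6. [](p -> q), v
7. p -> q, u
8. p -> q, v
9. q, u
Accessibility: uRu, uRv, vRu, vRv
Branch closes: q and ~q both at u.
All branches of the negation close; one closing branch shown above.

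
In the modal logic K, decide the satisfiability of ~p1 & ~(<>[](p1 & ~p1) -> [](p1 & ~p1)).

Satisfiable

1. ~p1 & ~(<>[](p1 & ~p1) -> [](p1 & ~p1)), u
2. ~p1, u
3. ~(<>[](p1 & ~p1) -> [](p1 & ~p1)), u
4. <>[](p1 & ~p1), u
5. ~[](p1 & ~p1), u
6. [](p1 & ~p1), v
7. ~(p1 & ~p1), w
8. p1, w
Accessibility: uRv, uRw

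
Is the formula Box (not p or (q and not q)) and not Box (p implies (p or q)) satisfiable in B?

1. Box (not p or (q and not q)) and not Box (p implies (p or q)), u
2. Box (not p or (q and not q)), u   [and-rule on 1]
3. not Box (p implies (p or q)), u   [and-rule on 1]
4. not p or (q and not q), u   [Box-rule on 2 via uRu]
5. not p, u   [or-rule on 4 (branches; this branch)]
6. not (p implies (p or q)), v   [neg-Box-rule on 3: fresh world v, uRv]
7. p, v   [neg-implies-rule on 6]
8. not (p or q), v   [neg-implies-rule on 6]
9. not p, v   [neg-or-rule on 8]
10. not q, v   [neg-or-rule on 8]
Accessibility: uRu, uRv, vRu, vRv
Branch closes: p and not p both at v.
Every branch closes; the branch above is one of them.

No, unsatisfiable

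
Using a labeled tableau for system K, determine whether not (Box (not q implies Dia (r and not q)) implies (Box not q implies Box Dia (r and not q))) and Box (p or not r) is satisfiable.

No, unsatisfiable

1. not (Box (not q implies Dia (r and not q)) implies (Box not q implies Box Dia (r and not q))) and Box (p or not r), 0
2. not (Box (not q implies Dia (r and not q)) implies (Box not q implies Box Dia (r and not q))), 0   [and-rule on 1]
3. Box (p or not r), 0   [and-rule on 1]
4. Box (not q implies Dia (r and not q)), 0   [neg-implies-rule on 2]
5. not (Box not q implies Box Dia (r and not q)), 0   [neg-implies-rule on 2]
6. Box not q, 0   [neg-implies-rule on 5]
7. not Box Dia (r and not q), 0   [neg-implies-rule on 5]
8. not Dia (r and not q), 1   [neg-Box-rule on 7: fresh world 1, 0R1]
9. p or not r, 1   [Box-rule on 3 via 0R1]
10. not q implies Dia (r and not q), 1   [Box-rule on 4 via 0R1]
11. not q, 1   [Box-rule on 6 via 0R1]
12. not r, 1   [or-rule on 9 (branches; this branch)]
13. Dia (r and not q), 1   [implies-rule on 10 (branches; this branch)]
14. r and not q, 2   [Dia-rule on 13: fresh world 2, 1R2]
15. r, 2   [and-rule on 14]
16. not q, 2   [and-rule on 14]
17. not (r and not q), 2   [neg-Dia-rule on 8 via 1R2]
18. q, 2   [neg-and-rule on 17 (branches; this branch)]
Accessibility: 0R1, 1R2
Branch closes: q and not q both at 2.
Every branch closes; the branch above is one of them.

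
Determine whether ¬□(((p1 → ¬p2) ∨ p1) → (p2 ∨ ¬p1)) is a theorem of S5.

Not valid

Tableau for the negation □(((p1 → ¬p2) ∨ p1) → (p2 ∨ ¬p1)):
1. □(((p1 → ¬p2) ∨ p1) → (p2 ∨ ¬p1)), 0
2. ((p1 → ¬p2) ∨ p1) → (p2 ∨ ¬p1), 0   [□-rule on 1 via 0R0]
3. p2 ∨ ¬p1, 0   [→-rule on 2 (branches; this branch)]
4. ¬p1, 0   [∨-rule on 3 (branches; this branch)]
Accessibility: 0R0
The negation has an open branch (countermodel exists).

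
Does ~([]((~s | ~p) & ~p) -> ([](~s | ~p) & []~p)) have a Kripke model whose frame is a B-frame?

Unsatisfiable (every branch closes)

1. ~([]((~s | ~p) & ~p) -> ([](~s | ~p) & []~p)), w0
2. []((~s | ~p) & ~p), w0
3. ~([](~s | ~p) & []~p), w0
4. (~s | ~p) & ~p, w0
5. ~s | ~p, w0
6. ~p, w0
7. ~[](~s | ~p), w0
8. ~(~s | ~p), w1
9. s, w1
10. p, w1
11. (~s | ~p) & ~p, w1
12. ~s | ~p, w1
13. ~p, w1
Accessibility: w0Rw0, w0Rw1, w1Rw0, w1Rw1
Branch closes: p and ~p both at w1.
All branches of the tableau close; one closing branch shown above.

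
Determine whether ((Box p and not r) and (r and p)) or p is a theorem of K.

Tableau for the negation not (((Box p and not r) and (r and p)) or p):
1. not (((Box p and not r) and (r and p)) or p), u
2. not ((Box p and not r) and (r and p)), u
3. not p, u
4. not (r and p), u
The negation has an open branch (countermodel exists).

Invalid (countermodel exists)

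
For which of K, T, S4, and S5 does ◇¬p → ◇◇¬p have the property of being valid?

T, S4, S5

K-tableau for the negation ¬(◇¬p → ◇◇¬p):
1. ¬(◇¬p → ◇◇¬p), u
2. ◇¬p, u   [¬→-rule on 1]
3. ¬◇◇¬p, u   [¬→-rule on 1]
4. ¬p, v   [◇-rule on 2: fresh world v, uRv]
5. ¬◇¬p, v   [¬◇-rule on 3 via uRv]
Accessibility: uRv
Complete open branch: countermodel on a K-frame, so not valid in K.
T-tableau for the negation ¬(◇¬p → ◇◇¬p):
1. ¬(◇¬p → ◇◇¬p), u
2. ◇¬p, u   [¬→-rule on 1]
3. ¬◇◇¬p, u   [¬→-rule on 1]
4. ¬◇¬p, u   [¬◇-rule on 3 via uRu]
5. p, u   [¬◇-rule on 4 via uRu]
6. ¬p, v   [◇-rule on 2: fresh world v, uRv]
7. ¬◇¬p, v   [¬◇-rule on 3 via uRv]
8. p, v   [¬◇-rule on 4 via uRv]
Accessibility: uRu, uRv, vRv
Branch closes: p and ¬p both at v.
Every branch closes (one shown): valid in T, hence also in S4, S5 (every theorem of T is a theorem of S4 and S5).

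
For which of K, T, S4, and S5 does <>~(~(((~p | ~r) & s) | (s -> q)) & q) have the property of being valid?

T-tableau for the negation ~<>~(~(((~p | ~r) & s) | (s -> q)) & q):
1. ~<>~(~(((~p | ~r) & s) | (s -> q)) & q), u
2. ~(((~p | ~r) & s) | (s -> q)) & q, u
3. ~(((~p | ~r) & s) | (s -> q)), u
4. q, u
5. ~((~p | ~r) & s), u
6. ~(s -> q), u
7. s, u
8. ~q, u
Accessibility: uRu
Branch closes: q and ~q both at u.
Every branch closes (one shown): valid in T, hence also in S4, S5 (every theorem of T is a theorem of S4 and S5).
K-tableau for the negation ~<>~(~(((~p | ~r) & s) | (s -> q)) & q):
1. ~<>~(~(((~p | ~r) & s) | (s -> q)) & q), u
Complete open branch: countermodel on a K-frame, so not valid in K.

T, S4, S5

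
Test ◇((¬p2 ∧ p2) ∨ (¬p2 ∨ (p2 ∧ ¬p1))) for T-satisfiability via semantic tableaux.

1. ◇((¬p2 ∧ p2) ∨ (¬p2 ∨ (p2 ∧ ¬p1))), w0
2. (¬p2 ∧ p2) ∨ (¬p2 ∨ (p2 ∧ ¬p1)), w1
3. ¬p2 ∨ (p2 ∧ ¬p1), w1
4. p2 ∧ ¬p1, w1
5. p2, w1
6. ¬p1, w1
Accessibility: w0Rw0, w0Rw1, w1Rw1

Satisfiable (open branch found)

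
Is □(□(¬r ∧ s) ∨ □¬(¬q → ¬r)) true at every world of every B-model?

Tableau for the negation ¬□(□(¬r ∧ s) ∨ □¬(¬q → ¬r)):
1. ¬□(□(¬r ∧ s) ∨ □¬(¬q → ¬r)), w0
2. ¬(□(¬r ∧ s) ∨ □¬(¬q → ¬r)), w1   [¬□-rule on 1: fresh world w1, w0Rw1]
3. ¬□(¬r ∧ s), w1   [¬∨-rule on 2]
4. ¬□¬(¬q → ¬r), w1   [¬∨-rule on 2]
5. ¬(¬r ∧ s), w2   [¬□-rule on 3: fresh world w2, w1Rw2]
6. ¬s, w2   [¬∧-rule on 5 (branches; this branch)]
7. ¬q → ¬r, w3   [¬□-rule on 4: fresh world w3, w1Rw3]
8. ¬r, w3   [→-rule on 7 (branches; this branch)]
Accessibility: w0Rw0, w0Rw1, w1Rw0, w1Rw1, w1Rw2, w1Rw3, w2Rw1, w2Rw2, w3Rw1, w3Rw3
The negation has an open branch (countermodel exists).

Not valid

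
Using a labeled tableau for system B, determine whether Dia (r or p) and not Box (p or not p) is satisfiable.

Unsatisfiable (every branch closes)

1. Dia (r or p) and not Box (p or not p), 0
2. Dia (r or p), 0
3. not Box (p or not p), 0
4. r or p, 1
5. p, 1
6. not (p or not p), 2
7. not p, 2
8. p, 2
Accessibility: 0R0, 0R1, 0R2, 1R0, 1R1, 2R0, 2R2
Branch closes: p and not p both at 2.
All branches of the tableau close; one closing branch shown above.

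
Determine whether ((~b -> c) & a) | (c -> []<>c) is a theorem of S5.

Valid in S5

Tableau for the negation ~(((~b -> c) & a) | (c -> []<>c)):
1. ~(((~b -> c) & a) | (c -> []<>c)), 0
2. ~((~b -> c) & a), 0
3. ~(c -> []<>c), 0
4. c, 0
5. ~[]<>c, 0
6. ~a, 0
7. ~<>c, 1
8. ~c, 0
Accessibility: 0R0, 0R1, 1R0, 1R1
Branch closes: c and ~c both at 0.
All branches of the negation close; one closing branch shown above.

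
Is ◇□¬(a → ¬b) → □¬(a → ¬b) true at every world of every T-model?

Invalid (countermodel exists)

Tableau for the negation ¬(◇□¬(a → ¬b) → □¬(a → ¬b)):
1. ¬(◇□¬(a → ¬b) → □¬(a → ¬b)), 0
2. ◇□¬(a → ¬b), 0
3. ¬□¬(a → ¬b), 0
4. □¬(a → ¬b), 1
5. ¬(a → ¬b), 1
6. a, 1
7. b, 1
8. a → ¬b, 2
9. ¬b, 2
Accessibility: 0R0, 0R1, 0R2, 1R1, 2R2
The negation has an open branch (countermodel exists).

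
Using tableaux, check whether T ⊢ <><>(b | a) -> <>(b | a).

Not valid

Tableau for the negation ~(<><>(b | a) -> <>(b | a)):
1. ~(<><>(b | a) -> <>(b | a)), u
2. <><>(b | a), u   [~->-rule on 1]
3. ~<>(b | a), u   [~->-rule on 1]
4. ~(b | a), u   [~<>-rule on 3 via uRu]
5. ~b, u   [~|-rule on 4]
6. ~a, u   [~|-rule on 4]
7. <>(b | a), v   [<>-rule on 2: fresh world v, uRv]
8. ~(b | a), v   [~<>-rule on 3 via uRv]
9. ~b, v   [~|-rule on 8]
10. ~a, v   [~|-rule on 8]
11. b | a, w   [<>-rule on 7: fresh world w, vRw]
12. a, w   [|-rule on 11 (branches; this branch)]
Accessibility: uRu, uRv, vRv, vRw, wRw
The negation has an open branch (countermodel exists).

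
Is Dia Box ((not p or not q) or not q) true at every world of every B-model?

Invalid (countermodel exists)

Tableau for the negation not Dia Box ((not p or not q) or not q):
1. not Dia Box ((not p or not q) or not q), u
2. not Box ((not p or not q) or not q), u   [neg-Dia-rule on 1 via uRu]
3. not ((not p or not q) or not q), v   [neg-Box-rule on 2: fresh world v, uRv]
4. not (not p or not q), v   [neg-or-rule on 3]
5. q, v   [neg-or-rule on 3]
6. p, v   [neg-or-rule on 4]
7. not Box ((not p or not q) or not q), v   [neg-Dia-rule on 1 via uRv]
8. not ((not p or not q) or not q), w   [neg-Box-rule on 7: fresh world w, vRw]
9. not (not p or not q), w   [neg-or-rule on 8]
10. q, w   [neg-or-rule on 8]
11. p, w   [neg-or-rule on 9]
Accessibility: uRu, uRv, vRu, vRv, vRw, wRv, wRw
The negation has an open branch (countermodel exists).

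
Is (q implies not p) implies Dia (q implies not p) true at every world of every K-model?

Tableau for the negation not ((q implies not p) implies Dia (q implies not p)):
1. not ((q implies not p) implies Dia (q implies not p)), 0
2. q implies not p, 0
3. not Dia (q implies not p), 0
4. not p, 0
The negation has an open branch (countermodel exists).

No, not valid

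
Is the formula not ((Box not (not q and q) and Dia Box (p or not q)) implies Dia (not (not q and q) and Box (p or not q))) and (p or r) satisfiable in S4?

1. not ((Box not (not q and q) and Dia Box (p or not q)) implies Dia (not (not q and q) and Box (p or not q))) and (p or r), u
2. not ((Box not (not q and q) and Dia Box (p or not q)) implies Dia (not (not q and q) and Box (p or not q))), u   [and-rule on 1]
3. p or r, u   [and-rule on 1]
4. Box not (not q and q) and Dia Box (p or not q), u   [neg-implies-rule on 2]
5. not Dia (not (not q and q) and Box (p or not q)), u   [neg-implies-rule on 2]
6. Box not (not q and q), u   [and-rule on 4]
7. Dia Box (p or not q), u   [and-rule on 4]
8. not (not (not q and q) and Box (p or not q)), u   [neg-Dia-rule on 5 via uRu]
9. not (not q and q), u   [Box-rule on 6 via uRu]
10. r, u   [or-rule on 3 (branches; this branch)]
11. not Box (p or not q), u   [neg-and-rule on 8 (branches; this branch)]
12. not q, u   [neg-and-rule on 9 (branches; this branch)]
13. Box (p or not q), v   [Dia-rule on 7: fresh world v, uRv]
14. not (not (not q and q) and Box (p or not q)), v   [neg-Dia-rule on 5 via uRv]
15. not (not q and q), v   [Box-rule on 6 via uRv]
16. p or not q, v   [Box-rule on 13 via vRv]
17. not Box (p or not q), v   [neg-and-rule on 14 (branches; this branch)]
18. not q, v   [neg-and-rule on 15 (branches; this branch)]
19. not (p or not q), w   [neg-Box-rule on 11: fresh world w, uRw]
20. not p, w   [neg-or-rule on 19]
21. q, w   [neg-or-rule on 19]
22. not (not (not q and q) and Box (p or not q)), w   [neg-Dia-rule on 5 via uRw]
23. not (not q and q), w   [Box-rule on 6 via uRw]
24. not Box (p or not q), w   [neg-and-rule on 22 (branches; this branch)]
25. not (p or not q), x   [neg-Box-rule on 17: fresh world x, vRx]
26. not p, x   [neg-or-rule on 25]
27. q, x   [neg-or-rule on 25]
28. not (not (not q and q) and Box (p or not q)), x   [neg-Dia-rule on 5 via uRx]
29. not (not q and q), x   [Box-rule on 6 via uRx]
30. p or not q, x   [Box-rule on 13 via vRx]
31. not Box (p or not q), x   [neg-and-rule on 28 (branches; this branch)]
32. not q, x   [or-rule on 30 (branches; this branch)]
Accessibility: uRu, uRv, uRw, uRx, vRv, vRx, wRw, xRx
Branch closes: q and not q both at x.
(One branch shown.) All branches close.

Unsatisfiable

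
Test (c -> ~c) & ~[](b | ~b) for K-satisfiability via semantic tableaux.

1. (c -> ~c) & ~[](b | ~b), 0
2. c -> ~c, 0
3. ~[](b | ~b), 0
4. ~c, 0
5. ~(b | ~b), 1
6. ~b, 1
7. b, 1
Accessibility: 0R1
Branch closes: b and ~b both at 1.
All branches of the tableau close; one closing branch shown above.

Unsatisfiable (every branch closes)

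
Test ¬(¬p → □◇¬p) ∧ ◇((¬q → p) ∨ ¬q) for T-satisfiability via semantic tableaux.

Satisfiable (open branch found)

1. ¬(¬p → □◇¬p) ∧ ◇((¬q → p) ∨ ¬q), w0
2. ¬(¬p → □◇¬p), w0
3. ◇((¬q → p) ∨ ¬q), w0
4. ¬p, w0
5. ¬□◇¬p, w0
6. (¬q → p) ∨ ¬q, w1
7. ¬q, w1
8. ¬◇¬p, w2
9. p, w2
Accessibility: w0Rw0, w0Rw1, w0Rw2, w1Rw1, w2Rw2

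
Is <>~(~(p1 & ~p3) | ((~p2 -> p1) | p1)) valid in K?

Tableau for the negation ~<>~(~(p1 & ~p3) | ((~p2 -> p1) | p1)):
1. ~<>~(~(p1 & ~p3) | ((~p2 -> p1) | p1)), 0
The negation has an open branch (countermodel exists).

No, not valid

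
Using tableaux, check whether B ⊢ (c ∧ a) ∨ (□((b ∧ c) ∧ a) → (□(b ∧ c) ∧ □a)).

Valid in B

Tableau for the negation ¬((c ∧ a) ∨ (□((b ∧ c) ∧ a) → (□(b ∧ c) ∧ □a))):
1. ¬((c ∧ a) ∨ (□((b ∧ c) ∧ a) → (□(b ∧ c) ∧ □a))), 0
2. ¬(c ∧ a), 0
3. ¬(□((b ∧ c) ∧ a) → (□(b ∧ c) ∧ □a)), 0
4. □((b ∧ c) ∧ a), 0
5. ¬(□(b ∧ c) ∧ □a), 0
6. (b ∧ c) ∧ a, 0
7. b ∧ c, 0
8. a, 0
9. b, 0
10. c, 0
11. ¬a, 0
Accessibility: 0R0
Branch closes: a and ¬a both at 0.
All branches of the negation close; one closing branch shown above.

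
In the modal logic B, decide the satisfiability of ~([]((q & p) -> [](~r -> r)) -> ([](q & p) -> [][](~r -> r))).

1. ~([]((q & p) -> [](~r -> r)) -> ([](q & p) -> [][](~r -> r))), 0
2. []((q & p) -> [](~r -> r)), 0
3. ~([](q & p) -> [][](~r -> r)), 0
4. [](q & p), 0
5. ~[][](~r -> r), 0
6. (q & p) -> [](~r -> r), 0
7. q & p, 0
8. q, 0
9. p, 0
10. [](~r -> r), 0
11. ~r -> r, 0
12. r, 0
13. ~[](~r -> r), 1
14. (q & p) -> [](~r -> r), 1
15. q & p, 1
16. q, 1
17. p, 1
18. ~r -> r, 1
19. [](~r -> r), 1
20. r, 1
21. ~(~r -> r), 2
22. ~r, 2
23. ~r -> r, 2
24. r, 2
Accessibility: 0R0, 0R1, 1R0, 1R1, 1R2, 2R1, 2R2
Branch closes: r and ~r both at 2.
Every branch closes; the branch above is one of them.

Unsatisfiable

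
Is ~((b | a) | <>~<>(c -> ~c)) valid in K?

No, not valid

Tableau for the negation (b | a) | <>~<>(c -> ~c):
1. (b | a) | <>~<>(c -> ~c), w0
2. <>~<>(c -> ~c), w0   [|-rule on 1 (branches; this branch)]
3. ~<>(c -> ~c), w1   [<>-rule on 2: fresh world w1, w0Rw1]
Accessibility: w0Rw1
The negation has an open branch (countermodel exists).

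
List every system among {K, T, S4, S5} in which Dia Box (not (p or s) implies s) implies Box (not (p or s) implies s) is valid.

S4-tableau for the negation not (Dia Box (not (p or s) implies s) implies Box (not (p or s) implies s)):
1. not (Dia Box (not (p or s) implies s) implies Box (not (p or s) implies s)), 0
2. Dia Box (not (p or s) implies s), 0
3. not Box (not (p or s) implies s), 0
4. Box (not (p or s) implies s), 1
5. not (p or s) implies s, 1
6. s, 1
7. not (not (p or s) implies s), 2
8. not (p or s), 2
9. not s, 2
10. not p, 2
Accessibility: 0R0, 0R1, 0R2, 1R1, 2R2
Complete open branch: countermodel on an S4-frame, so not valid in S4, nor in K, T (the same frame is also a K-frame and a T-frame).
S5-tableau for the negation not (Dia Box (not (p or s) implies s) implies Box (not (p or s) implies s)):
1. not (Dia Box (not (p or s) implies s) implies Box (not (p or s) implies s)), 0
2. Dia Box (not (p or s) implies s), 0
3. not Box (not (p or s) implies s), 0
4. Box (not (p or s) implies s), 1
5. not (p or s) implies s, 0
6. not (p or s) implies s, 1
7. p or s, 0
8. p or s, 1
9. s, 0
10. s, 1
11. not (not (p or s) implies s), 2
12. not (p or s), 2
13. not s, 2
14. not p, 2
15. not (p or s) implies s, 2
16. p or s, 2
17. s, 2
Accessibility: 0R0, 0R1, 0R2, 1R0, 1R1, 1R2, 2R0, 2R1, 2R2
Branch closes: s and not s both at 2.
Every branch closes (one shown): valid in S5.

S5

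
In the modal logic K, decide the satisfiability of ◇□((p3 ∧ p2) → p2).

1. ◇□((p3 ∧ p2) → p2), 0
2. □((p3 ∧ p2) → p2), 1
Accessibility: 0R1

Satisfiable (open branch found)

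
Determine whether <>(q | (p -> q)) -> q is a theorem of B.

Tableau for the negation ~(<>(q | (p -> q)) -> q):
1. ~(<>(q | (p -> q)) -> q), w0
2. <>(q | (p -> q)), w0   [~->-rule on 1]
3. ~q, w0   [~->-rule on 1]
4. q | (p -> q), w1   [<>-rule on 2: fresh world w1, w0Rw1]
5. p -> q, w1   [|-rule on 4 (branches; this branch)]
6. q, w1   [->-rule on 5 (branches; this branch)]
Accessibility: w0Rw0, w0Rw1, w1Rw0, w1Rw1
The negation has an open branch (countermodel exists).

Invalid (countermodel exists)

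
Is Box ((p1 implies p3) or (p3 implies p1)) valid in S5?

Tableau for the negation not Box ((p1 implies p3) or (p3 implies p1)):
1. not Box ((p1 implies p3) or (p3 implies p1)), u
2. not ((p1 implies p3) or (p3 implies p1)), v   [neg-Box-rule on 1: fresh world v, uRv]
3. not (p1 implies p3), v   [neg-or-rule on 2]
4. not (p3 implies p1), v   [neg-or-rule on 2]
5. p1, v   [neg-implies-rule on 3]
6. not p3, v   [neg-implies-rule on 3]
7. p3, v   [neg-implies-rule on 4]
8. not p1, v   [neg-implies-rule on 4]
Accessibility: uRu, uRv, vRu, vRv
Branch closes: p3 and not p3 both at v.
All branches of the negation close; one closing branch shown above.

Valid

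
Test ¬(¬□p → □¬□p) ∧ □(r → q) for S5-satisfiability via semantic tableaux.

Unsatisfiable (every branch closes)

1. ¬(¬□p → □¬□p) ∧ □(r → q), w0
2. ¬(¬□p → □¬□p), w0   [∧-rule on 1]
3. □(r → q), w0   [∧-rule on 1]
4. ¬□p, w0   [¬→-rule on 2]
5. ¬□¬□p, w0   [¬→-rule on 2]
6. r → q, w0   [□-rule on 3 via w0Rw0]
7. q, w0   [→-rule on 6 (branches; this branch)]
8. ¬p, w1   [¬□-rule on 4: fresh world w1, w0Rw1]
9. r → q, w1   [□-rule on 3 via w0Rw1]
10. q, w1   [→-rule on 9 (branches; this branch)]
11. □p, w2   [¬□-rule on 5: fresh world w2, w0Rw2]
12. r → q, w2   [□-rule on 3 via w0Rw2]
13. p, w0   [□-rule on 11 via w2Rw0]
14. p, w1   [□-rule on 11 via w2Rw1]
Accessibility: w0Rw0, w0Rw1, w0Rw2, w1Rw0, w1Rw1, w1Rw2, w2Rw0, w2Rw1, w2Rw2
Branch closes: p and ¬p both at w1.
Every branch closes; the branch above is one of them.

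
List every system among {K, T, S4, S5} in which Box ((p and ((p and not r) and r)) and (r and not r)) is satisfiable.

T-tableau for the formula:
1. Box ((p and ((p and not r) and r)) and (r and not r)), u
2. (p and ((p and not r) and r)) and (r and not r), u   [Box-rule on 1 via uRu]
3. p and ((p and not r) and r), u   [and-rule on 2]
4. r and not r, u   [and-rule on 2]
5. p, u   [and-rule on 3]
6. (p and not r) and r, u   [and-rule on 3]
7. r, u   [and-rule on 4]
8. not r, u   [and-rule on 4]
Accessibility: uRu
Branch closes: r and not r both at u.
Every branch closes (one shown): unsatisfiable in T, hence also in S4, S5 (every S4/S5-frame is a T-frame).
K-tableau for the formula:
1. Box ((p and ((p and not r) and r)) and (r and not r)), u
Complete open branch: satisfiable in K.

K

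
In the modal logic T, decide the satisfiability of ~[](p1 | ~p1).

1. ~[](p1 | ~p1), w0
2. ~(p1 | ~p1), w1
3. ~p1, w1
4. p1, w1
Accessibility: w0Rw0, w0Rw1, w1Rw1
Branch closes: p1 and ~p1 both at w1.
All branches of the tableau close; one closing branch shown above.

Unsatisfiable (every branch closes)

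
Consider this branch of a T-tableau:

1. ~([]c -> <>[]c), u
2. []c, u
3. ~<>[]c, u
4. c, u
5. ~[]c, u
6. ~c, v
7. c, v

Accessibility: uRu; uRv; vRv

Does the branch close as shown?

Both c and ~c appear at v.

Yes, closed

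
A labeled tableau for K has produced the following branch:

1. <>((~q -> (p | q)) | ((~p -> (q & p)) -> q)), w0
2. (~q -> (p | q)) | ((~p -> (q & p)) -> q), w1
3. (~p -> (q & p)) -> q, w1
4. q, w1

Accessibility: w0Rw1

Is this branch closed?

Not closed

No atom appears with both signs at the same world.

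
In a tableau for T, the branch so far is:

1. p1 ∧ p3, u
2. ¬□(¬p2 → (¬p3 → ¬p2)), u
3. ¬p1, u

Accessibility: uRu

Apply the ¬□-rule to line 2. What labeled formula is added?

a fresh world v with uRv, and ¬(¬p2 → (¬p3 → ¬p2)) at v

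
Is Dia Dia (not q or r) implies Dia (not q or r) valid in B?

Tableau for the negation not (Dia Dia (not q or r) implies Dia (not q or r)):
1. not (Dia Dia (not q or r) implies Dia (not q or r)), u
2. Dia Dia (not q or r), u   [neg-implies-rule on 1]
3. not Dia (not q or r), u   [neg-implies-rule on 1]
4. not (not q or r), u   [neg-Dia-rule on 3 via uRu]
5. q, u   [neg-or-rule on 4]
6. not r, u   [neg-or-rule on 4]
7. Dia (not q or r), v   [Dia-rule on 2: fresh world v, uRv]
8. not (not q or r), v   [neg-Dia-rule on 3 via uRv]
9. q, v   [neg-or-rule on 8]
10. not r, v   [neg-or-rule on 8]
11. not q or r, w   [Dia-rule on 7: fresh world w, vRw]
12. r, w   [or-rule on 11 (branches; this branch)]
Accessibility: uRu, uRv, vRu, vRv, vRw, wRv, wRw
The negation has an open branch (countermodel exists).

No, not valid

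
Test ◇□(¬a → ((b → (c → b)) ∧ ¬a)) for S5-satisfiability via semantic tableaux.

Satisfiable

1. ◇□(¬a → ((b → (c → b)) ∧ ¬a)), u
2. □(¬a → ((b → (c → b)) ∧ ¬a)), v
3. ¬a → ((b → (c → b)) ∧ ¬a), u
4. ¬a → ((b → (c → b)) ∧ ¬a), v
5. (b → (c → b)) ∧ ¬a, u
6. b → (c → b), u
7. ¬a, u
8. (b → (c → b)) ∧ ¬a, v
9. b → (c → b), v
10. ¬a, v
11. c → b, u
12. c → b, v
13. b, u
14. b, v
Accessibility: uRu, uRv, vRu, vRv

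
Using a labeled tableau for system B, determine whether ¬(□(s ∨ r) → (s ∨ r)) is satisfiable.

Unsatisfiable (every branch closes)

1. ¬(□(s ∨ r) → (s ∨ r)), u
2. □(s ∨ r), u
3. ¬(s ∨ r), u
4. ¬s, u
5. ¬r, u
6. s ∨ r, u
7. r, u
Accessibility: uRu
Branch closes: r and ¬r both at u.
(One branch shown.) All branches close.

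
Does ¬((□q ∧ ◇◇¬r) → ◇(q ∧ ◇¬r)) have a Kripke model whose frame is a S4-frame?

No, unsatisfiable

1. ¬((□q ∧ ◇◇¬r) → ◇(q ∧ ◇¬r)), 0
2. □q ∧ ◇◇¬r, 0
3. ¬◇(q ∧ ◇¬r), 0
4. □q, 0
5. ◇◇¬r, 0
6. ¬(q ∧ ◇¬r), 0
7. q, 0
8. ¬◇¬r, 0
9. r, 0
10. ◇¬r, 1
11. ¬(q ∧ ◇¬r), 1
12. q, 1
13. r, 1
14. ¬◇¬r, 1
15. ¬r, 2
16. ¬(q ∧ ◇¬r), 2
17. q, 2
18. r, 2
Accessibility: 0R0, 0R1, 0R2, 1R1, 1R2, 2R2
Branch closes: r and ¬r both at 2.
All branches of the tableau close; one closing branch shown above.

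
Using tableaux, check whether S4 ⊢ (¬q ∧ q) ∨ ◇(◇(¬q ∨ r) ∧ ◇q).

Tableau for the negation ¬((¬q ∧ q) ∨ ◇(◇(¬q ∨ r) ∧ ◇q)):
1. ¬((¬q ∧ q) ∨ ◇(◇(¬q ∨ r) ∧ ◇q)), w0
2. ¬(¬q ∧ q), w0
3. ¬◇(◇(¬q ∨ r) ∧ ◇q), w0
4. ¬(◇(¬q ∨ r) ∧ ◇q), w0
5. ¬q, w0
6. ¬◇q, w0
Accessibility: w0Rw0
The negation has an open branch (countermodel exists).

Not valid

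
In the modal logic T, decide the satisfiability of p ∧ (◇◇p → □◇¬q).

1. p ∧ (◇◇p → □◇¬q), w0
2. p, w0   [∧-rule on 1]
3. ◇◇p → □◇¬q, w0   [∧-rule on 1]
4. □◇¬q, w0   [→-rule on 3 (branches; this branch)]
5. ◇¬q, w0   [□-rule on 4 via w0Rw0]
6. ¬q, w1   [◇-rule on 5: fresh world w1, w0Rw1]
7. ◇¬q, w1   [□-rule on 4 via w0Rw1]
8. ¬q, w2   [◇-rule on 7: fresh world w2, w1Rw2]
Accessibility: w0Rw0, w0Rw1, w1Rw1, w1Rw2, w2Rw2

Yes, satisfiable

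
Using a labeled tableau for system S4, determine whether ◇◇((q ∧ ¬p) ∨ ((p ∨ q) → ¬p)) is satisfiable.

Satisfiable (open branch found)

1. ◇◇((q ∧ ¬p) ∨ ((p ∨ q) → ¬p)), u
2. ◇((q ∧ ¬p) ∨ ((p ∨ q) → ¬p)), v
3. (q ∧ ¬p) ∨ ((p ∨ q) → ¬p), w
4. (p ∨ q) → ¬p, w
5. ¬p, w
Accessibility: uRu, uRv, uRw, vRv, vRw, wRw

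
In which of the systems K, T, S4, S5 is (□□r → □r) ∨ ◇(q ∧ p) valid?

T, S4, S5

T-tableau for the negation ¬((□□r → □r) ∨ ◇(q ∧ p)):
1. ¬((□□r → □r) ∨ ◇(q ∧ p)), 0
2. ¬(□□r → □r), 0
3. ¬◇(q ∧ p), 0
4. □□r, 0
5. ¬□r, 0
6. ¬(q ∧ p), 0
7. □r, 0
8. r, 0
9. ¬p, 0
10. ¬r, 1
11. ¬(q ∧ p), 1
12. □r, 1
13. r, 1
Accessibility: 0R0, 0R1, 1R1
Branch closes: r and ¬r both at 1.
Every branch closes (one shown): valid in T, hence also in S4, S5 (every theorem of T is a theorem of S4 and S5).
K-tableau for the negation ¬((□□r → □r) ∨ ◇(q ∧ p)):
1. ¬((□□r → □r) ∨ ◇(q ∧ p)), 0
2. ¬(□□r → □r), 0
3. ¬◇(q ∧ p), 0
4. □□r, 0
5. ¬□r, 0
6. ¬r, 1
7. ¬(q ∧ p), 1
8. □r, 1
9. ¬p, 1
Accessibility: 0R1
Complete open branch: countermodel on a K-frame, so not valid in K.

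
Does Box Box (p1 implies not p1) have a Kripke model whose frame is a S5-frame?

Satisfiable

1. Box Box (p1 implies not p1), u
2. Box (p1 implies not p1), u
3. p1 implies not p1, u
4. not p1, u
Accessibility: uRu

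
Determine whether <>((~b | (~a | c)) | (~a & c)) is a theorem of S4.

No, not valid

Tableau for the negation ~<>((~b | (~a | c)) | (~a & c)):
1. ~<>((~b | (~a | c)) | (~a & c)), 0
2. ~((~b | (~a | c)) | (~a & c)), 0
3. ~(~b | (~a | c)), 0
4. ~(~a & c), 0
5. b, 0
6. ~(~a | c), 0
7. a, 0
8. ~c, 0
Accessibility: 0R0
The negation has an open branch (countermodel exists).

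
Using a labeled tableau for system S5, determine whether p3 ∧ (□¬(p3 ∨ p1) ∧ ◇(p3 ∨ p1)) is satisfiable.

1. p3 ∧ (□¬(p3 ∨ p1) ∧ ◇(p3 ∨ p1)), u
2. p3, u   [∧-rule on 1]
3. □¬(p3 ∨ p1) ∧ ◇(p3 ∨ p1), u   [∧-rule on 1]
4. □¬(p3 ∨ p1), u   [∧-rule on 3]
5. ◇(p3 ∨ p1), u   [∧-rule on 3]
6. ¬(p3 ∨ p1), u   [□-rule on 4 via uRu]
7. ¬p3, u   [¬∨-rule on 6]
8. ¬p1, u   [¬∨-rule on 6]
Accessibility: uRu
Branch closes: p3 and ¬p3 both at u.
Every branch closes; the branch above is one of them.

Unsatisfiable (every branch closes)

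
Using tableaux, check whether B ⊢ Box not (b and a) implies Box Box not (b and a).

Tableau for the negation not (Box not (b and a) implies Box Box not (b and a)):
1. not (Box not (b and a) implies Box Box not (b and a)), u
2. Box not (b and a), u
3. not Box Box not (b and a), u
4. not (b and a), u
5. not a, u
6. not Box not (b and a), v
7. not (b and a), v
8. not a, v
9. b and a, w
10. b, w
11. a, w
Accessibility: uRu, uRv, vRu, vRv, vRw, wRv, wRw
The negation has an open branch (countermodel exists).

Not valid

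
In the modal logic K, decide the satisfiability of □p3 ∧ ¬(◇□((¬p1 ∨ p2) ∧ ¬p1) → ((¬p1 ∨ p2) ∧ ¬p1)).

Satisfiable (open branch found)

1. □p3 ∧ ¬(◇□((¬p1 ∨ p2) ∧ ¬p1) → ((¬p1 ∨ p2) ∧ ¬p1)), w0
2. □p3, w0
3. ¬(◇□((¬p1 ∨ p2) ∧ ¬p1) → ((¬p1 ∨ p2) ∧ ¬p1)), w0
4. ◇□((¬p1 ∨ p2) ∧ ¬p1), w0
5. ¬((¬p1 ∨ p2) ∧ ¬p1), w0
6. p1, w0
7. □((¬p1 ∨ p2) ∧ ¬p1), w1
8. p3, w1
Accessibility: w0Rw1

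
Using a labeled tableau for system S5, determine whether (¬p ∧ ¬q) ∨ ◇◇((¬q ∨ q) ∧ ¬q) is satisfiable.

Yes, satisfiable

1. (¬p ∧ ¬q) ∨ ◇◇((¬q ∨ q) ∧ ¬q), w0
2. ◇◇((¬q ∨ q) ∧ ¬q), w0
3. ◇((¬q ∨ q) ∧ ¬q), w1
4. (¬q ∨ q) ∧ ¬q, w2
5. ¬q ∨ q, w2
6. ¬q, w2
Accessibility: w0Rw0, w0Rw1, w0Rw2, w1Rw0, w1Rw1, w1Rw2, w2Rw0, w2Rw1, w2Rw2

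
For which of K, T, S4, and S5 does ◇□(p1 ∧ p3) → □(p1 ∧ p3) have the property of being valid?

S5

S5-tableau for the negation ¬(◇□(p1 ∧ p3) → □(p1 ∧ p3)):
1. ¬(◇□(p1 ∧ p3) → □(p1 ∧ p3)), u
2. ◇□(p1 ∧ p3), u
3. ¬□(p1 ∧ p3), u
4. □(p1 ∧ p3), v
5. p1 ∧ p3, u
6. p1, u
7. p3, u
8. p1 ∧ p3, v
9. p1, v
10. p3, v
11. ¬(p1 ∧ p3), w
12. p1 ∧ p3, w
13. p1, w
14. p3, w
15. ¬p3, w
Accessibility: uRu, uRv, uRw, vRu, vRv, vRw, wRu, wRv, wRw
Branch closes: p3 and ¬p3 both at w.
Every branch closes (one shown): valid in S5.
S4-tableau for the negation ¬(◇□(p1 ∧ p3) → □(p1 ∧ p3)):
1. ¬(◇□(p1 ∧ p3) → □(p1 ∧ p3)), u
2. ◇□(p1 ∧ p3), u
3. ¬□(p1 ∧ p3), u
4. □(p1 ∧ p3), v
5. p1 ∧ p3, v
6. p1, v
7. p3, v
8. ¬(p1 ∧ p3), w
9. ¬p3, w
Accessibility: uRu, uRv, uRw, vRv, wRw
Complete open branch: countermodel on an S4-frame, so not valid in S4, nor in K, T (the same frame is also a K-frame and a T-frame).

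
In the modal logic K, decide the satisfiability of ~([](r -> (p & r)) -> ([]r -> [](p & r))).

No, unsatisfiable

1. ~([](r -> (p & r)) -> ([]r -> [](p & r))), 0
2. [](r -> (p & r)), 0
3. ~([]r -> [](p & r)), 0
4. []r, 0
5. ~[](p & r), 0
6. ~(p & r), 1
7. r -> (p & r), 1
8. r, 1
9. ~p, 1
10. p & r, 1
11. p, 1
Accessibility: 0R1
Branch closes: p and ~p both at 1.
Every branch closes; the branch above is one of them.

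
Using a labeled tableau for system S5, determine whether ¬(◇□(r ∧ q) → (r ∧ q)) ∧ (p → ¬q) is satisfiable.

1. ¬(◇□(r ∧ q) → (r ∧ q)) ∧ (p → ¬q), 0
2. ¬(◇□(r ∧ q) → (r ∧ q)), 0   [∧-rule on 1]
3. p → ¬q, 0   [∧-rule on 1]
4. ◇□(r ∧ q), 0   [¬→-rule on 2]
5. ¬(r ∧ q), 0   [¬→-rule on 2]
6. ¬q, 0   [→-rule on 3 (branches; this branch)]
7. □(r ∧ q), 1   [◇-rule on 4: fresh world 1, 0R1]
8. r ∧ q, 0   [□-rule on 7 via 1R0]
9. r, 0   [∧-rule on 8]
10. q, 0   [∧-rule on 8]
Accessibility: 0R0, 0R1, 1R0, 1R1
Branch closes: q and ¬q both at 0.
Every branch closes; the branch above is one of them.

Unsatisfiable (every branch closes)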